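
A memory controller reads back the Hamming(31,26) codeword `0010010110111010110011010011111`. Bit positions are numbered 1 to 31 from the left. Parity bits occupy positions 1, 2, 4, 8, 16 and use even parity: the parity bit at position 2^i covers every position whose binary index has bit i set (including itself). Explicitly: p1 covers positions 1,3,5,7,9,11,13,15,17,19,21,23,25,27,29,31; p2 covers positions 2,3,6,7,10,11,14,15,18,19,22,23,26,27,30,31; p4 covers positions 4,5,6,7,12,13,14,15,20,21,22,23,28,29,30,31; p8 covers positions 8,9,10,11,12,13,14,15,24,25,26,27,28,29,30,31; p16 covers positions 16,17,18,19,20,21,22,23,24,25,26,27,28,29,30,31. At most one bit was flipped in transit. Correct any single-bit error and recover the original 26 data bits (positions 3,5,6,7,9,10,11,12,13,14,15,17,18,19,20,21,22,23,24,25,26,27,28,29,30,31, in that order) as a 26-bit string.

10101011101110011010011111

s1: b1⊕b3⊕b5⊕b7⊕b9⊕b11⊕b13⊕b15⊕b17⊕b19⊕b21⊕b23⊕b25⊕b27⊕b29⊕b31 = 0⊕1⊕0⊕0⊕1⊕1⊕1⊕1⊕1⊕0⊕1⊕0⊕0⊕1⊕1⊕1 = 0
s2: b2⊕b3⊕b6⊕b7⊕b10⊕b11⊕b14⊕b15⊕b18⊕b19⊕b22⊕b23⊕b26⊕b27⊕b30⊕b31 = 0⊕1⊕1⊕0⊕0⊕1⊕0⊕1⊕1⊕0⊕1⊕0⊕0⊕1⊕1⊕1 = 1
s4: b4⊕b5⊕b6⊕b7⊕b12⊕b13⊕b14⊕b15⊕b20⊕b21⊕b22⊕b23⊕b28⊕b29⊕b30⊕b31 = 0⊕0⊕1⊕0⊕1⊕1⊕0⊕1⊕0⊕1⊕1⊕0⊕1⊕1⊕1⊕1 = 0
s8: b8⊕b9⊕b10⊕b11⊕b12⊕b13⊕b14⊕b15⊕b24⊕b25⊕b26⊕b27⊕b28⊕b29⊕b30⊕b31 = 1⊕1⊕0⊕1⊕1⊕1⊕0⊕1⊕1⊕0⊕0⊕1⊕1⊕1⊕1⊕1 = 0
s16: b16⊕b17⊕b18⊕b19⊕b20⊕b21⊕b22⊕b23⊕b24⊕b25⊕b26⊕b27⊕b28⊕b29⊕b30⊕b31 = 0⊕1⊕1⊕0⊕0⊕1⊕1⊕0⊕1⊕0⊕0⊕1⊕1⊕1⊕1⊕1 = 0
Syndrome (s16...s1) = 00010 → position 2.
Flip bit 2: corrected codeword = 0110010110111010110011010011111
Data bits at positions 3,5,6,7,9,10,11,12,13,14,15,17,18,19,20,21,22,23,24,25,26,27,28,29,30,31: 10101011101110011010011111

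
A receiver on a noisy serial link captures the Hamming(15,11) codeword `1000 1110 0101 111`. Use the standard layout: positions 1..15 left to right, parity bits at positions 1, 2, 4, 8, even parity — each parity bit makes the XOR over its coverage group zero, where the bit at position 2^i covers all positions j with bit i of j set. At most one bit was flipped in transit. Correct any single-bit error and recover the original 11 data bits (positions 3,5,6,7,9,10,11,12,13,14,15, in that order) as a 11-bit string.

01110101110

s1: b1⊕b3⊕b5⊕b7⊕b9⊕b11⊕b13⊕b15 = 1⊕0⊕1⊕1⊕0⊕0⊕1⊕1 = 1
s2: b2⊕b3⊕b6⊕b7⊕b10⊕b11⊕b14⊕b15 = 0⊕0⊕1⊕1⊕1⊕0⊕1⊕1 = 1
s4: b4⊕b5⊕b6⊕b7⊕b12⊕b13⊕b14⊕b15 = 0⊕1⊕1⊕1⊕1⊕1⊕1⊕1 = 1
s8: b8⊕b9⊕b10⊕b11⊕b12⊕b13⊕b14⊕b15 = 0⊕0⊕1⊕0⊕1⊕1⊕1⊕1 = 1
Syndrome (s8...s1) = 1111 → position 15.
Flip bit 15: corrected codeword = 100011100101110
Data bits at positions 3,5,6,7,9,10,11,12,13,14,15: 01110101110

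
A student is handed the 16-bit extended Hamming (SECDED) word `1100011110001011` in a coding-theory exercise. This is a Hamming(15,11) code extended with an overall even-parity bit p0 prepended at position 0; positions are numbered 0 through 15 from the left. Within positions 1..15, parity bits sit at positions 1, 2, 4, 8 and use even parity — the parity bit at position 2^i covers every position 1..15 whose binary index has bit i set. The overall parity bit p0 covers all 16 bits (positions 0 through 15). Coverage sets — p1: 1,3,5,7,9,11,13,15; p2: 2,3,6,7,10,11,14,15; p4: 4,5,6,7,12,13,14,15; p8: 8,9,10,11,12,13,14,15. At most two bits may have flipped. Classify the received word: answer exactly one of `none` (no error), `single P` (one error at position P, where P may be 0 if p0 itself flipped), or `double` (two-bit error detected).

single 0

s1: b1⊕b3⊕b5⊕b7⊕b9⊕b11⊕b13⊕b15 = 1⊕0⊕1⊕1⊕0⊕0⊕0⊕1 = 0
s2: b2⊕b3⊕b6⊕b7⊕b10⊕b11⊕b14⊕b15 = 0⊕0⊕1⊕1⊕0⊕0⊕1⊕1 = 0
s4: b4⊕b5⊕b6⊕b7⊕b12⊕b13⊕b14⊕b15 = 0⊕1⊕1⊕1⊕1⊕0⊕1⊕1 = 0
s8: b8⊕b9⊕b10⊕b11⊕b12⊕b13⊕b14⊕b15 = 1⊕0⊕0⊕0⊕1⊕0⊕1⊕1 = 0
Syndrome (s8...s1) = 0000 → position 0 (no error).
Overall parity (XOR of all 16 bits, including p0): 1⊕1⊕0⊕0⊕0⊕1⊕1⊕1⊕1⊕0⊕0⊕0⊕1⊕0⊕1⊕1 = 1
Overall=1, syndrome position=0 → single-bit error at position 0.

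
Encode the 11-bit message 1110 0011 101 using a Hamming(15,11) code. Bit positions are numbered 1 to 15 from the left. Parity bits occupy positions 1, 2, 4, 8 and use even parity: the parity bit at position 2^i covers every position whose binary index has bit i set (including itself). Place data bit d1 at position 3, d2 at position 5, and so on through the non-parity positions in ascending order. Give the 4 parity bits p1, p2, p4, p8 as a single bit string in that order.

Place data bits at non-power-of-two positions: b3=1, b5=1, b6=1, b7=0, b9=0, b10=0, b11=1, b12=1, b13=1, b14=0, b15=1.
p1 = XOR of data positions {3,5,7,9,11,13,15} = 1⊕1⊕0⊕0⊕1⊕1⊕1 = 1
p2 = XOR of data positions {3,6,7,10,11,14,15} = 1⊕1⊕0⊕0⊕1⊕0⊕1 = 0
p4 = XOR of data positions {5,6,7,12,13,14,15} = 1⊕1⊕0⊕1⊕1⊕0⊕1 = 1
p8 = XOR of data positions {9,10,11,12,13,14,15} = 0⊕0⊕1⊕1⊕1⊕0⊕1 = 0
Parity bits p1,p2,p4,p8 = 1010

1010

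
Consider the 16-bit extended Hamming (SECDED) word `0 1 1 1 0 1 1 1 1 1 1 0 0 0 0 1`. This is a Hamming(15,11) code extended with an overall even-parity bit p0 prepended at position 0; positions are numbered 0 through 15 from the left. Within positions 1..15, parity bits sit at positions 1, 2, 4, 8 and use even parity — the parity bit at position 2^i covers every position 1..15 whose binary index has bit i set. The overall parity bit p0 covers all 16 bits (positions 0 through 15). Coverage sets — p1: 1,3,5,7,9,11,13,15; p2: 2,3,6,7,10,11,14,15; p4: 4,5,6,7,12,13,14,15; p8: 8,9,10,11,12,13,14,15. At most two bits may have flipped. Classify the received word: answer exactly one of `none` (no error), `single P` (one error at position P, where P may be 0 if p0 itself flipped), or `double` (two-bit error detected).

s1: b1⊕b3⊕b5⊕b7⊕b9⊕b11⊕b13⊕b15 = 1⊕1⊕1⊕1⊕1⊕0⊕0⊕1 = 0
s2: b2⊕b3⊕b6⊕b7⊕b10⊕b11⊕b14⊕b15 = 1⊕1⊕1⊕1⊕1⊕0⊕0⊕1 = 0
s4: b4⊕b5⊕b6⊕b7⊕b12⊕b13⊕b14⊕b15 = 0⊕1⊕1⊕1⊕0⊕0⊕0⊕1 = 0
s8: b8⊕b9⊕b10⊕b11⊕b12⊕b13⊕b14⊕b15 = 1⊕1⊕1⊕0⊕0⊕0⊕0⊕1 = 0
Syndrome (s8...s1) = 0000 → position 0 (no error).
Overall parity (XOR of all 16 bits, including p0): 0⊕1⊕1⊕1⊕0⊕1⊕1⊕1⊕1⊕1⊕1⊕0⊕0⊕0⊕0⊕1 = 0
Overall=0, syndrome position=0 → no error.

none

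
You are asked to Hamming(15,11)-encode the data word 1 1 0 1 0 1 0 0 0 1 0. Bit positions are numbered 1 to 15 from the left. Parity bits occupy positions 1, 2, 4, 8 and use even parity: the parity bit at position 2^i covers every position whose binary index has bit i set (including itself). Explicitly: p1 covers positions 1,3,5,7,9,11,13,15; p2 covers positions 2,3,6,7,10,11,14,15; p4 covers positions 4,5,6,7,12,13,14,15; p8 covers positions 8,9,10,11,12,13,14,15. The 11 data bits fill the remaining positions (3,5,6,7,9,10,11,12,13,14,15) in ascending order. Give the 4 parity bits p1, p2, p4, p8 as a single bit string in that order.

1010

Place data bits at non-power-of-two positions: b3=1, b5=1, b6=0, b7=1, b9=0, b10=1, b11=0, b12=0, b13=0, b14=1, b15=0.
p1 = XOR of data positions {3,5,7,9,11,13,15} = 1⊕1⊕1⊕0⊕0⊕0⊕0 = 1
p2 = XOR of data positions {3,6,7,10,11,14,15} = 1⊕0⊕1⊕1⊕0⊕1⊕0 = 0
p4 = XOR of data positions {5,6,7,12,13,14,15} = 1⊕0⊕1⊕0⊕0⊕1⊕0 = 1
p8 = XOR of data positions {9,10,11,12,13,14,15} = 0⊕1⊕0⊕0⊕0⊕1⊕0 = 0
Parity bits p1,p2,p4,p8 = 1010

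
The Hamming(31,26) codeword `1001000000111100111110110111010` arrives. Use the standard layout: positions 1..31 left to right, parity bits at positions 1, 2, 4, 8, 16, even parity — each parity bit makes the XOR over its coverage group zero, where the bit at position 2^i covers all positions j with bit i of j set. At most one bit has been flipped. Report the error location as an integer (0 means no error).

28

s1: b1⊕b3⊕b5⊕b7⊕b9⊕b11⊕b13⊕b15⊕b17⊕b19⊕b21⊕b23⊕b25⊕b27⊕b29⊕b31 = 1⊕0⊕0⊕0⊕0⊕1⊕1⊕0⊕1⊕1⊕1⊕1⊕0⊕1⊕0⊕0 = 0
s2: b2⊕b3⊕b6⊕b7⊕b10⊕b11⊕b14⊕b15⊕b18⊕b19⊕b22⊕b23⊕b26⊕b27⊕b30⊕b31 = 0⊕0⊕0⊕0⊕0⊕1⊕1⊕0⊕1⊕1⊕0⊕1⊕1⊕1⊕1⊕0 = 0
s4: b4⊕b5⊕b6⊕b7⊕b12⊕b13⊕b14⊕b15⊕b20⊕b21⊕b22⊕b23⊕b28⊕b29⊕b30⊕b31 = 1⊕0⊕0⊕0⊕1⊕1⊕1⊕0⊕1⊕1⊕0⊕1⊕1⊕0⊕1⊕0 = 1
s8: b8⊕b9⊕b10⊕b11⊕b12⊕b13⊕b14⊕b15⊕b24⊕b25⊕b26⊕b27⊕b28⊕b29⊕b30⊕b31 = 0⊕0⊕0⊕1⊕1⊕1⊕1⊕0⊕1⊕0⊕1⊕1⊕1⊕0⊕1⊕0 = 1
s16: b16⊕b17⊕b18⊕b19⊕b20⊕b21⊕b22⊕b23⊕b24⊕b25⊕b26⊕b27⊕b28⊕b29⊕b30⊕b31 = 0⊕1⊕1⊕1⊕1⊕1⊕0⊕1⊕1⊕0⊕1⊕1⊕1⊕0⊕1⊕0 = 1
Syndrome (s16...s1) = 11100 → position 28.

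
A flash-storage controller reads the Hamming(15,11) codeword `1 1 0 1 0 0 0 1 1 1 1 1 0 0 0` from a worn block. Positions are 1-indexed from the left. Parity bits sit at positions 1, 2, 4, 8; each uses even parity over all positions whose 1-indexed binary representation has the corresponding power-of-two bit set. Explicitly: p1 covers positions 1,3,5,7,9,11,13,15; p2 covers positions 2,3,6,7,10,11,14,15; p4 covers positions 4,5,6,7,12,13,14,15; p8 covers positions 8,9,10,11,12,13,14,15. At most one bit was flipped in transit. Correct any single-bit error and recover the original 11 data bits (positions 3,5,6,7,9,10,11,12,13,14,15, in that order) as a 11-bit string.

s1: b1⊕b3⊕b5⊕b7⊕b9⊕b11⊕b13⊕b15 = 1⊕0⊕0⊕0⊕1⊕1⊕0⊕0 = 1
s2: b2⊕b3⊕b6⊕b7⊕b10⊕b11⊕b14⊕b15 = 1⊕0⊕0⊕0⊕1⊕1⊕0⊕0 = 1
s4: b4⊕b5⊕b6⊕b7⊕b12⊕b13⊕b14⊕b15 = 1⊕0⊕0⊕0⊕1⊕0⊕0⊕0 = 0
s8: b8⊕b9⊕b10⊕b11⊕b12⊕b13⊕b14⊕b15 = 1⊕1⊕1⊕1⊕1⊕0⊕0⊕0 = 1
Syndrome (s8...s1) = 1011 → position 11.
Flip bit 11: corrected codeword = 110100011101000
Data bits at positions 3,5,6,7,9,10,11,12,13,14,15: 00001101000

00001101000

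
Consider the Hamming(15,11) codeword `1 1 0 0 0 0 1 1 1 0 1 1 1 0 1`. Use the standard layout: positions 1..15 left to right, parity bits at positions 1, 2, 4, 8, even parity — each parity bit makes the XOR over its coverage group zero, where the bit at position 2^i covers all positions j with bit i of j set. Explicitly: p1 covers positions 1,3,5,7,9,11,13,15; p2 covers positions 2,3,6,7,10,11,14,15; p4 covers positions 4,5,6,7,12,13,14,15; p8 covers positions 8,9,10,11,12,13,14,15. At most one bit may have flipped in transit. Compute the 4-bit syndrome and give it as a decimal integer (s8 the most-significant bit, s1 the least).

s1: b1⊕b3⊕b5⊕b7⊕b9⊕b11⊕b13⊕b15 = 1⊕0⊕0⊕1⊕1⊕1⊕1⊕1 = 0
s2: b2⊕b3⊕b6⊕b7⊕b10⊕b11⊕b14⊕b15 = 1⊕0⊕0⊕1⊕0⊕1⊕0⊕1 = 0
s4: b4⊕b5⊕b6⊕b7⊕b12⊕b13⊕b14⊕b15 = 0⊕0⊕0⊕1⊕1⊕1⊕0⊕1 = 0
s8: b8⊕b9⊕b10⊕b11⊕b12⊕b13⊕b14⊕b15 = 1⊕1⊕0⊕1⊕1⊕1⊕0⊕1 = 0
Syndrome (s8...s1) = 0000 → position 0 (no error).

0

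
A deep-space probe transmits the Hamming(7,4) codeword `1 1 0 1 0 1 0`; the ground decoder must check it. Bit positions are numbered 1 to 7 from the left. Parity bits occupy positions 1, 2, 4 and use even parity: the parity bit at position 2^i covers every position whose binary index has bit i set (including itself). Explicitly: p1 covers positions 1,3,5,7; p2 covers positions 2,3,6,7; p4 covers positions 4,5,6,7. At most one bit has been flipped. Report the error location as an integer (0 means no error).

s1: b1⊕b3⊕b5⊕b7 = 1⊕0⊕0⊕0 = 1
s2: b2⊕b3⊕b6⊕b7 = 1⊕0⊕1⊕0 = 0
s4: b4⊕b5⊕b6⊕b7 = 1⊕0⊕1⊕0 = 0
Syndrome (s4...s1) = 001 → position 1.

1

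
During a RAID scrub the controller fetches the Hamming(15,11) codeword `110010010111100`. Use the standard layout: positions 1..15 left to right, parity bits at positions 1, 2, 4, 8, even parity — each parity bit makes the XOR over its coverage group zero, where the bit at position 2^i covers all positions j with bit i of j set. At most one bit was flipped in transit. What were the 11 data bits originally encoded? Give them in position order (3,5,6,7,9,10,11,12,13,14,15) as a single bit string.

s1: b1⊕b3⊕b5⊕b7⊕b9⊕b11⊕b13⊕b15 = 1⊕0⊕1⊕0⊕0⊕1⊕1⊕0 = 0
s2: b2⊕b3⊕b6⊕b7⊕b10⊕b11⊕b14⊕b15 = 1⊕0⊕0⊕0⊕1⊕1⊕0⊕0 = 1
s4: b4⊕b5⊕b6⊕b7⊕b12⊕b13⊕b14⊕b15 = 0⊕1⊕0⊕0⊕1⊕1⊕0⊕0 = 1
s8: b8⊕b9⊕b10⊕b11⊕b12⊕b13⊕b14⊕b15 = 1⊕0⊕1⊕1⊕1⊕1⊕0⊕0 = 1
Syndrome (s8...s1) = 1110 → position 14.
Flip bit 14: corrected codeword = 110010010111110
Data bits at positions 3,5,6,7,9,10,11,12,13,14,15: 01000111110

01000111110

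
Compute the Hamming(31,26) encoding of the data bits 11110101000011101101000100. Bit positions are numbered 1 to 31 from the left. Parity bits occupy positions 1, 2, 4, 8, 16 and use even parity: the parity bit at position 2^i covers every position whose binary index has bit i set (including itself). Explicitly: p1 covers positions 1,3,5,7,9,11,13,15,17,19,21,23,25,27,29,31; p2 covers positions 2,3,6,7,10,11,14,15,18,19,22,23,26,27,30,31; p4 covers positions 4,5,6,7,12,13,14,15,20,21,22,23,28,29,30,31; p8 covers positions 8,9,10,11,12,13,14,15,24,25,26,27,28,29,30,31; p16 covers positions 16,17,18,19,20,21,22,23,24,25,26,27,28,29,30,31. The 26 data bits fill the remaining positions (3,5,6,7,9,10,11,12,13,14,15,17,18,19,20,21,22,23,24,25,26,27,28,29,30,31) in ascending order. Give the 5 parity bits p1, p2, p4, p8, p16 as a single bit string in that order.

Place data bits at non-power-of-two positions: b3=1, b5=1, b6=1, b7=1, b9=0, b10=1, b11=0, b12=1, b13=0, b14=0, b15=0, b17=0, b18=1, b19=1, b20=1, b21=0, b22=1, b23=1, b24=0, b25=1, b26=0, b27=0, b28=0, b29=1, b30=0, b31=0.
p1 = XOR of data positions {3,5,7,9,11,13,15,17,19,21,23,25,27,29,31} = 1⊕1⊕1⊕0⊕0⊕0⊕0⊕0⊕1⊕0⊕1⊕1⊕0⊕1⊕0 = 1
p2 = XOR of data positions {3,6,7,10,11,14,15,18,19,22,23,26,27,30,31} = 1⊕1⊕1⊕1⊕0⊕0⊕0⊕1⊕1⊕1⊕1⊕0⊕0⊕0⊕0 = 0
p4 = XOR of data positions {5,6,7,12,13,14,15,20,21,22,23,28,29,30,31} = 1⊕1⊕1⊕1⊕0⊕0⊕0⊕1⊕0⊕1⊕1⊕0⊕1⊕0⊕0 = 0
p8 = XOR of data positions {9,10,11,12,13,14,15,24,25,26,27,28,29,30,31} = 0⊕1⊕0⊕1⊕0⊕0⊕0⊕0⊕1⊕0⊕0⊕0⊕1⊕0⊕0 = 0
p16 = XOR of data positions {17,18,19,20,21,22,23,24,25,26,27,28,29,30,31} = 0⊕1⊕1⊕1⊕0⊕1⊕1⊕0⊕1⊕0⊕0⊕0⊕1⊕0⊕0 = 1
Parity bits p1,p2,p4,p8,p16 = 10001

10001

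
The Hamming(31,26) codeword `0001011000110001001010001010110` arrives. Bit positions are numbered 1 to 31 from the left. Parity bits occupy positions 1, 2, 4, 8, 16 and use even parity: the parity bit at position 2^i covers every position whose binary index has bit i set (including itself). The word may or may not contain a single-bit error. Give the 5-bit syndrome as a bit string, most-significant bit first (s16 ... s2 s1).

10101

s1: b1⊕b3⊕b5⊕b7⊕b9⊕b11⊕b13⊕b15⊕b17⊕b19⊕b21⊕b23⊕b25⊕b27⊕b29⊕b31 = 0⊕0⊕0⊕1⊕0⊕1⊕0⊕0⊕0⊕1⊕1⊕0⊕1⊕1⊕1⊕0 = 1
s2: b2⊕b3⊕b6⊕b7⊕b10⊕b11⊕b14⊕b15⊕b18⊕b19⊕b22⊕b23⊕b26⊕b27⊕b30⊕b31 = 0⊕0⊕1⊕1⊕0⊕1⊕0⊕0⊕0⊕1⊕0⊕0⊕0⊕1⊕1⊕0 = 0
s4: b4⊕b5⊕b6⊕b7⊕b12⊕b13⊕b14⊕b15⊕b20⊕b21⊕b22⊕b23⊕b28⊕b29⊕b30⊕b31 = 1⊕0⊕1⊕1⊕1⊕0⊕0⊕0⊕0⊕1⊕0⊕0⊕0⊕1⊕1⊕0 = 1
s8: b8⊕b9⊕b10⊕b11⊕b12⊕b13⊕b14⊕b15⊕b24⊕b25⊕b26⊕b27⊕b28⊕b29⊕b30⊕b31 = 0⊕0⊕0⊕1⊕1⊕0⊕0⊕0⊕0⊕1⊕0⊕1⊕0⊕1⊕1⊕0 = 0
s16: b16⊕b17⊕b18⊕b19⊕b20⊕b21⊕b22⊕b23⊕b24⊕b25⊕b26⊕b27⊕b28⊕b29⊕b30⊕b31 = 1⊕0⊕0⊕1⊕0⊕1⊕0⊕0⊕0⊕1⊕0⊕1⊕0⊕1⊕1⊕0 = 1
Syndrome (s16...s1) = 10101 → position 21.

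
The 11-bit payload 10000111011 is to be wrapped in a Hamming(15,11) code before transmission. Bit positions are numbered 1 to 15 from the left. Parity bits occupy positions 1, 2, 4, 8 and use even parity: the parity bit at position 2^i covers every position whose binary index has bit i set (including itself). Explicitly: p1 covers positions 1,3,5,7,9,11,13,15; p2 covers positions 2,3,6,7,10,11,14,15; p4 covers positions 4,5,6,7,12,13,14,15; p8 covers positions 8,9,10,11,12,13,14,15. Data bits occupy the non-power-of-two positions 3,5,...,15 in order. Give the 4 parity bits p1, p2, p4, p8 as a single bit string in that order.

Place data bits at non-power-of-two positions: b3=1, b5=0, b6=0, b7=0, b9=0, b10=1, b11=1, b12=1, b13=0, b14=1, b15=1.
p1 = XOR of data positions {3,5,7,9,11,13,15} = 1⊕0⊕0⊕0⊕1⊕0⊕1 = 1
p2 = XOR of data positions {3,6,7,10,11,14,15} = 1⊕0⊕0⊕1⊕1⊕1⊕1 = 1
p4 = XOR of data positions {5,6,7,12,13,14,15} = 0⊕0⊕0⊕1⊕0⊕1⊕1 = 1
p8 = XOR of data positions {9,10,11,12,13,14,15} = 0⊕1⊕1⊕1⊕0⊕1⊕1 = 1
Parity bits p1,p2,p4,p8 = 1111

1111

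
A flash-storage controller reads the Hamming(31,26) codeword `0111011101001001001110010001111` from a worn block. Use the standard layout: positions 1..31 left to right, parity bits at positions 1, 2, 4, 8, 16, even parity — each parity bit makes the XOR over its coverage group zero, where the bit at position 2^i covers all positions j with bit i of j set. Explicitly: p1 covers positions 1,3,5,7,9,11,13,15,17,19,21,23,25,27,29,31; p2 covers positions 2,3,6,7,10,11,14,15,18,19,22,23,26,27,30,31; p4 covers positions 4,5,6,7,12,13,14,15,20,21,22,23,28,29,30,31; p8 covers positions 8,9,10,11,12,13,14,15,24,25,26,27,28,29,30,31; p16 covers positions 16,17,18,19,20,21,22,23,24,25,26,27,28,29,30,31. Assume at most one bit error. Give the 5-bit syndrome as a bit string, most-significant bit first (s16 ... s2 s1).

s1: b1⊕b3⊕b5⊕b7⊕b9⊕b11⊕b13⊕b15⊕b17⊕b19⊕b21⊕b23⊕b25⊕b27⊕b29⊕b31 = 0⊕1⊕0⊕1⊕0⊕0⊕1⊕0⊕0⊕1⊕1⊕0⊕0⊕0⊕1⊕1 = 1
s2: b2⊕b3⊕b6⊕b7⊕b10⊕b11⊕b14⊕b15⊕b18⊕b19⊕b22⊕b23⊕b26⊕b27⊕b30⊕b31 = 1⊕1⊕1⊕1⊕1⊕0⊕0⊕0⊕0⊕1⊕0⊕0⊕0⊕0⊕1⊕1 = 0
s4: b4⊕b5⊕b6⊕b7⊕b12⊕b13⊕b14⊕b15⊕b20⊕b21⊕b22⊕b23⊕b28⊕b29⊕b30⊕b31 = 1⊕0⊕1⊕1⊕0⊕1⊕0⊕0⊕1⊕1⊕0⊕0⊕1⊕1⊕1⊕1 = 0
s8: b8⊕b9⊕b10⊕b11⊕b12⊕b13⊕b14⊕b15⊕b24⊕b25⊕b26⊕b27⊕b28⊕b29⊕b30⊕b31 = 1⊕0⊕1⊕0⊕0⊕1⊕0⊕0⊕1⊕0⊕0⊕0⊕1⊕1⊕1⊕1 = 0
s16: b16⊕b17⊕b18⊕b19⊕b20⊕b21⊕b22⊕b23⊕b24⊕b25⊕b26⊕b27⊕b28⊕b29⊕b30⊕b31 = 1⊕0⊕0⊕1⊕1⊕1⊕0⊕0⊕1⊕0⊕0⊕0⊕1⊕1⊕1⊕1 = 1
Syndrome (s16...s1) = 10001 → position 17.

10001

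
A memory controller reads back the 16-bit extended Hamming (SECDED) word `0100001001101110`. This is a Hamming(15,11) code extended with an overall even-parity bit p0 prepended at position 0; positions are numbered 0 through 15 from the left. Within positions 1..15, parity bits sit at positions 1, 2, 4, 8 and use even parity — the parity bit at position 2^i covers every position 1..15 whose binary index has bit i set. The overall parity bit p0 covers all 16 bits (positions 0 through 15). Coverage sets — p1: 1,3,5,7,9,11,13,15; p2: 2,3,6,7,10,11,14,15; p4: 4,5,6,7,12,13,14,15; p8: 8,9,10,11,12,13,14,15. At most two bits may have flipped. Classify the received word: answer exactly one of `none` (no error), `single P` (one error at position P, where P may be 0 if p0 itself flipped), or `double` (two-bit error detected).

single 11

s1: b1⊕b3⊕b5⊕b7⊕b9⊕b11⊕b13⊕b15 = 1⊕0⊕0⊕0⊕1⊕0⊕1⊕0 = 1
s2: b2⊕b3⊕b6⊕b7⊕b10⊕b11⊕b14⊕b15 = 0⊕0⊕1⊕0⊕1⊕0⊕1⊕0 = 1
s4: b4⊕b5⊕b6⊕b7⊕b12⊕b13⊕b14⊕b15 = 0⊕0⊕1⊕0⊕1⊕1⊕1⊕0 = 0
s8: b8⊕b9⊕b10⊕b11⊕b12⊕b13⊕b14⊕b15 = 0⊕1⊕1⊕0⊕1⊕1⊕1⊕0 = 1
Syndrome (s8...s1) = 1011 → position 11.
Overall parity (XOR of all 16 bits, including p0): 0⊕1⊕0⊕0⊕0⊕0⊕1⊕0⊕0⊕1⊕1⊕0⊕1⊕1⊕1⊕0 = 1
Overall=1, syndrome position=11 → single-bit error at position 11.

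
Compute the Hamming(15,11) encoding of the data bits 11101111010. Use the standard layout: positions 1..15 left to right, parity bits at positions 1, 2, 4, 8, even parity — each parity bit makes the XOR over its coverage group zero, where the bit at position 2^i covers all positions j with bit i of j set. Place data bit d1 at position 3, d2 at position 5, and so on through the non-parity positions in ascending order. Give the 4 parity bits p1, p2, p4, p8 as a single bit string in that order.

0101

Place data bits at non-power-of-two positions: b3=1, b5=1, b6=1, b7=0, b9=1, b10=1, b11=1, b12=1, b13=0, b14=1, b15=0.
p1 = XOR of data positions {3,5,7,9,11,13,15} = 1⊕1⊕0⊕1⊕1⊕0⊕0 = 0
p2 = XOR of data positions {3,6,7,10,11,14,15} = 1⊕1⊕0⊕1⊕1⊕1⊕0 = 1
p4 = XOR of data positions {5,6,7,12,13,14,15} = 1⊕1⊕0⊕1⊕0⊕1⊕0 = 0
p8 = XOR of data positions {9,10,11,12,13,14,15} = 1⊕1⊕1⊕1⊕0⊕1⊕0 = 1
Parity bits p1,p2,p4,p8 = 0101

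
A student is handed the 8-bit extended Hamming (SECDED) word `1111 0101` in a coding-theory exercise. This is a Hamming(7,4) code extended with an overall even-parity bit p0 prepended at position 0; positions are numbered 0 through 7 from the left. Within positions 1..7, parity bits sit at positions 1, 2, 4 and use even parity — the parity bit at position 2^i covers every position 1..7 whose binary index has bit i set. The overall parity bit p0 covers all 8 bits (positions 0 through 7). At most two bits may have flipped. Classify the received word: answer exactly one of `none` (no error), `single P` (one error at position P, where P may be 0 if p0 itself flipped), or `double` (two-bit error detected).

s1: b1⊕b3⊕b5⊕b7 = 1⊕1⊕1⊕1 = 0
s2: b2⊕b3⊕b6⊕b7 = 1⊕1⊕0⊕1 = 1
s4: b4⊕b5⊕b6⊕b7 = 0⊕1⊕0⊕1 = 0
Syndrome (s4...s1) = 010 → position 2.
Overall parity (XOR of all 8 bits, including p0): 1⊕1⊕1⊕1⊕0⊕1⊕0⊕1 = 0
Overall=0, syndrome position=2 → double-bit error detected (uncorrectable).

double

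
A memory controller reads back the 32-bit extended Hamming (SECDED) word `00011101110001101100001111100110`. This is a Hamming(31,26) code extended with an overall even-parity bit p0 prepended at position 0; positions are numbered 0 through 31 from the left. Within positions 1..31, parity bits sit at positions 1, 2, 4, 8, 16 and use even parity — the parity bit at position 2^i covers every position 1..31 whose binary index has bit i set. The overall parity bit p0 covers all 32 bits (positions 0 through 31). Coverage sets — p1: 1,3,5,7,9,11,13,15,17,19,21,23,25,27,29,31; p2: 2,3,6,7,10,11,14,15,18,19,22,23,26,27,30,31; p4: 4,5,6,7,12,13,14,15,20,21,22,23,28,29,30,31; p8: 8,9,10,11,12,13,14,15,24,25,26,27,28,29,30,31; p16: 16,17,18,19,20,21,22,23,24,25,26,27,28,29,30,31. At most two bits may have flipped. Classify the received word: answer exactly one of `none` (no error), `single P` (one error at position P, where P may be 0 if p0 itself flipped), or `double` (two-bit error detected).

single 31

s1: b1⊕b3⊕b5⊕b7⊕b9⊕b11⊕b13⊕b15⊕b17⊕b19⊕b21⊕b23⊕b25⊕b27⊕b29⊕b31 = 0⊕1⊕1⊕1⊕1⊕0⊕1⊕0⊕1⊕0⊕0⊕1⊕1⊕0⊕1⊕0 = 1
s2: b2⊕b3⊕b6⊕b7⊕b10⊕b11⊕b14⊕b15⊕b18⊕b19⊕b22⊕b23⊕b26⊕b27⊕b30⊕b31 = 0⊕1⊕0⊕1⊕0⊕0⊕1⊕0⊕0⊕0⊕1⊕1⊕1⊕0⊕1⊕0 = 1
s4: b4⊕b5⊕b6⊕b7⊕b12⊕b13⊕b14⊕b15⊕b20⊕b21⊕b22⊕b23⊕b28⊕b29⊕b30⊕b31 = 1⊕1⊕0⊕1⊕0⊕1⊕1⊕0⊕0⊕0⊕1⊕1⊕0⊕1⊕1⊕0 = 1
s8: b8⊕b9⊕b10⊕b11⊕b12⊕b13⊕b14⊕b15⊕b24⊕b25⊕b26⊕b27⊕b28⊕b29⊕b30⊕b31 = 1⊕1⊕0⊕0⊕0⊕1⊕1⊕0⊕1⊕1⊕1⊕0⊕0⊕1⊕1⊕0 = 1
s16: b16⊕b17⊕b18⊕b19⊕b20⊕b21⊕b22⊕b23⊕b24⊕b25⊕b26⊕b27⊕b28⊕b29⊕b30⊕b31 = 1⊕1⊕0⊕0⊕0⊕0⊕1⊕1⊕1⊕1⊕1⊕0⊕0⊕1⊕1⊕0 = 1
Syndrome (s16...s1) = 11111 → position 31.
Overall parity (XOR of all 32 bits, including p0): 0⊕0⊕0⊕1⊕1⊕1⊕0⊕1⊕1⊕1⊕0⊕0⊕0⊕1⊕1⊕0⊕1⊕1⊕0⊕0⊕0⊕0⊕1⊕1⊕1⊕1⊕1⊕0⊕0⊕1⊕1⊕0 = 1
Overall=1, syndrome position=31 → single-bit error at position 31.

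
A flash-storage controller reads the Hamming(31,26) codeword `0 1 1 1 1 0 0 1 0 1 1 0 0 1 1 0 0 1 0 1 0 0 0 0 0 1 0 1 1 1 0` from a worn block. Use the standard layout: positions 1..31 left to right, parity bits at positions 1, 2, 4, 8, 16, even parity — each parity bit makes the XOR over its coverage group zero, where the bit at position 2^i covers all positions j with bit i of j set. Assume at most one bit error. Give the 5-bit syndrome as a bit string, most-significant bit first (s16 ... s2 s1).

01011

s1: b1⊕b3⊕b5⊕b7⊕b9⊕b11⊕b13⊕b15⊕b17⊕b19⊕b21⊕b23⊕b25⊕b27⊕b29⊕b31 = 0⊕1⊕1⊕0⊕0⊕1⊕0⊕1⊕0⊕0⊕0⊕0⊕0⊕0⊕1⊕0 = 1
s2: b2⊕b3⊕b6⊕b7⊕b10⊕b11⊕b14⊕b15⊕b18⊕b19⊕b22⊕b23⊕b26⊕b27⊕b30⊕b31 = 1⊕1⊕0⊕0⊕1⊕1⊕1⊕1⊕1⊕0⊕0⊕0⊕1⊕0⊕1⊕0 = 1
s4: b4⊕b5⊕b6⊕b7⊕b12⊕b13⊕b14⊕b15⊕b20⊕b21⊕b22⊕b23⊕b28⊕b29⊕b30⊕b31 = 1⊕1⊕0⊕0⊕0⊕0⊕1⊕1⊕1⊕0⊕0⊕0⊕1⊕1⊕1⊕0 = 0
s8: b8⊕b9⊕b10⊕b11⊕b12⊕b13⊕b14⊕b15⊕b24⊕b25⊕b26⊕b27⊕b28⊕b29⊕b30⊕b31 = 1⊕0⊕1⊕1⊕0⊕0⊕1⊕1⊕0⊕0⊕1⊕0⊕1⊕1⊕1⊕0 = 1
s16: b16⊕b17⊕b18⊕b19⊕b20⊕b21⊕b22⊕b23⊕b24⊕b25⊕b26⊕b27⊕b28⊕b29⊕b30⊕b31 = 0⊕0⊕1⊕0⊕1⊕0⊕0⊕0⊕0⊕0⊕1⊕0⊕1⊕1⊕1⊕0 = 0
Syndrome (s16...s1) = 01011 → position 11.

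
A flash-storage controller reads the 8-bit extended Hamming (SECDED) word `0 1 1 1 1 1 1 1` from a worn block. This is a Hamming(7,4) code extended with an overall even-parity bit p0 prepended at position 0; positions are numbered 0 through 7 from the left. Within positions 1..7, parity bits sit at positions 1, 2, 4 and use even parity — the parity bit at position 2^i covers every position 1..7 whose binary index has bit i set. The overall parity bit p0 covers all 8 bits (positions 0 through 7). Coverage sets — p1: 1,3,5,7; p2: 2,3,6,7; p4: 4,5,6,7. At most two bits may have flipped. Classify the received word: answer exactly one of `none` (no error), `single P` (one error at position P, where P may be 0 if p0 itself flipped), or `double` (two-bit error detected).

s1: b1⊕b3⊕b5⊕b7 = 1⊕1⊕1⊕1 = 0
s2: b2⊕b3⊕b6⊕b7 = 1⊕1⊕1⊕1 = 0
s4: b4⊕b5⊕b6⊕b7 = 1⊕1⊕1⊕1 = 0
Syndrome (s4...s1) = 000 → position 0 (no error).
Overall parity (XOR of all 8 bits, including p0): 0⊕1⊕1⊕1⊕1⊕1⊕1⊕1 = 1
Overall=1, syndrome position=0 → single-bit error at position 0.

single 0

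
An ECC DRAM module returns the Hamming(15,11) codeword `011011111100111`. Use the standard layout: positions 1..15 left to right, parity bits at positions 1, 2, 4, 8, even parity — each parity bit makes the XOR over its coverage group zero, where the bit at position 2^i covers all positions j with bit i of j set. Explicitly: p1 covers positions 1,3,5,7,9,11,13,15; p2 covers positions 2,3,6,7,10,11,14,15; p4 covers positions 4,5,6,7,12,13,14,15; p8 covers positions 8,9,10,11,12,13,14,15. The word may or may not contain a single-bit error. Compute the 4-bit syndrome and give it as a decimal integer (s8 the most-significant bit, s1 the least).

s1: b1⊕b3⊕b5⊕b7⊕b9⊕b11⊕b13⊕b15 = 0⊕1⊕1⊕1⊕1⊕0⊕1⊕1 = 0
s2: b2⊕b3⊕b6⊕b7⊕b10⊕b11⊕b14⊕b15 = 1⊕1⊕1⊕1⊕1⊕0⊕1⊕1 = 1
s4: b4⊕b5⊕b6⊕b7⊕b12⊕b13⊕b14⊕b15 = 0⊕1⊕1⊕1⊕0⊕1⊕1⊕1 = 0
s8: b8⊕b9⊕b10⊕b11⊕b12⊕b13⊕b14⊕b15 = 1⊕1⊕1⊕0⊕0⊕1⊕1⊕1 = 0
Syndrome (s8...s1) = 0010 → position 2.

2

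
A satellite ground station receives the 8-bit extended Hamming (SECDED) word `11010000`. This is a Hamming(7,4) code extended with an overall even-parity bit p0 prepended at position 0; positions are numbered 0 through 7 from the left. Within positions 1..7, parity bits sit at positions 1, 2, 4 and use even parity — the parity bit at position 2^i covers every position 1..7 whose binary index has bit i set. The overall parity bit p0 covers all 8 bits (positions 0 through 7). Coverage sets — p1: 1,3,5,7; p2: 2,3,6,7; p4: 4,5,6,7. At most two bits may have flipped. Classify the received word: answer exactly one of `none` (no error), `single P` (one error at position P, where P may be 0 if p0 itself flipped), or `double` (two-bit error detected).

single 2

s1: b1⊕b3⊕b5⊕b7 = 1⊕1⊕0⊕0 = 0
s2: b2⊕b3⊕b6⊕b7 = 0⊕1⊕0⊕0 = 1
s4: b4⊕b5⊕b6⊕b7 = 0⊕0⊕0⊕0 = 0
Syndrome (s4...s1) = 010 → position 2.
Overall parity (XOR of all 8 bits, including p0): 1⊕1⊕0⊕1⊕0⊕0⊕0⊕0 = 1
Overall=1, syndrome position=2 → single-bit error at position 2.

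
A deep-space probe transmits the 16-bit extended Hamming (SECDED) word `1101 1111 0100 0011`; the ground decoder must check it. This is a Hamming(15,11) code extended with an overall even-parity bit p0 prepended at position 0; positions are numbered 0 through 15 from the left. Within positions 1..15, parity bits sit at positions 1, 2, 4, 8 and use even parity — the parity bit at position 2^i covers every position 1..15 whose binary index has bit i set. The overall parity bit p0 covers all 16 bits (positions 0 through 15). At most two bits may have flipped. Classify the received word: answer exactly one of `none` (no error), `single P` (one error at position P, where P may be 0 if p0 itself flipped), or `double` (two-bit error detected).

double

s1: b1⊕b3⊕b5⊕b7⊕b9⊕b11⊕b13⊕b15 = 1⊕1⊕1⊕1⊕1⊕0⊕0⊕1 = 0
s2: b2⊕b3⊕b6⊕b7⊕b10⊕b11⊕b14⊕b15 = 0⊕1⊕1⊕1⊕0⊕0⊕1⊕1 = 1
s4: b4⊕b5⊕b6⊕b7⊕b12⊕b13⊕b14⊕b15 = 1⊕1⊕1⊕1⊕0⊕0⊕1⊕1 = 0
s8: b8⊕b9⊕b10⊕b11⊕b12⊕b13⊕b14⊕b15 = 0⊕1⊕0⊕0⊕0⊕0⊕1⊕1 = 1
Syndrome (s8...s1) = 1010 → position 10.
Overall parity (XOR of all 16 bits, including p0): 1⊕1⊕0⊕1⊕1⊕1⊕1⊕1⊕0⊕1⊕0⊕0⊕0⊕0⊕1⊕1 = 0
Overall=0, syndrome position=10 → double-bit error detected (uncorrectable).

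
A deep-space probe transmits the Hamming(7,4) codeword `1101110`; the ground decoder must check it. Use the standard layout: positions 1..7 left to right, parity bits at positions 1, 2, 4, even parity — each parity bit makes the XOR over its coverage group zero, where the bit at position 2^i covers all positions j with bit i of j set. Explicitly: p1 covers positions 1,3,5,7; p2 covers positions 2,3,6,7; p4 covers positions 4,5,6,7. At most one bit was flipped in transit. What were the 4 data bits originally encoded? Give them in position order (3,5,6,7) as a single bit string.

0110

s1: b1⊕b3⊕b5⊕b7 = 1⊕0⊕1⊕0 = 0
s2: b2⊕b3⊕b6⊕b7 = 1⊕0⊕1⊕0 = 0
s4: b4⊕b5⊕b6⊕b7 = 1⊕1⊕1⊕0 = 1
Syndrome (s4...s1) = 100 → position 4.
Flip bit 4: corrected codeword = 1100110
Data bits at positions 3,5,6,7: 0110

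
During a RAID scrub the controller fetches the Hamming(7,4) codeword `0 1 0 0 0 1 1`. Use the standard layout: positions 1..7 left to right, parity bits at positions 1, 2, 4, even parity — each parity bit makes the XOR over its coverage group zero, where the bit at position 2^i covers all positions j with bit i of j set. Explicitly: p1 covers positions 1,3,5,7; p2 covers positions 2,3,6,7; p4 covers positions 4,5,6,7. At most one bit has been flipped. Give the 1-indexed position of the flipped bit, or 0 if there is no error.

3

s1: b1⊕b3⊕b5⊕b7 = 0⊕0⊕0⊕1 = 1
s2: b2⊕b3⊕b6⊕b7 = 1⊕0⊕1⊕1 = 1
s4: b4⊕b5⊕b6⊕b7 = 0⊕0⊕1⊕1 = 0
Syndrome (s4...s1) = 011 → position 3.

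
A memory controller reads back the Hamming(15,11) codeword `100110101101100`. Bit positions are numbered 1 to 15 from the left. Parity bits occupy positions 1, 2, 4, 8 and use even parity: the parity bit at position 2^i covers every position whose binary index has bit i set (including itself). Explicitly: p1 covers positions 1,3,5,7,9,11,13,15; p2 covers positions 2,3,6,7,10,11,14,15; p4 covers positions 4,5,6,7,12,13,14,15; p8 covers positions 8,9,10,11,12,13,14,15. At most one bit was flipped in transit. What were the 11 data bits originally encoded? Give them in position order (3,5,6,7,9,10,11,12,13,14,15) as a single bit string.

00011101100

s1: b1⊕b3⊕b5⊕b7⊕b9⊕b11⊕b13⊕b15 = 1⊕0⊕1⊕1⊕1⊕0⊕1⊕0 = 1
s2: b2⊕b3⊕b6⊕b7⊕b10⊕b11⊕b14⊕b15 = 0⊕0⊕0⊕1⊕1⊕0⊕0⊕0 = 0
s4: b4⊕b5⊕b6⊕b7⊕b12⊕b13⊕b14⊕b15 = 1⊕1⊕0⊕1⊕1⊕1⊕0⊕0 = 1
s8: b8⊕b9⊕b10⊕b11⊕b12⊕b13⊕b14⊕b15 = 0⊕1⊕1⊕0⊕1⊕1⊕0⊕0 = 0
Syndrome (s8...s1) = 0101 → position 5.
Flip bit 5: corrected codeword = 100100101101100
Data bits at positions 3,5,6,7,9,10,11,12,13,14,15: 00011101100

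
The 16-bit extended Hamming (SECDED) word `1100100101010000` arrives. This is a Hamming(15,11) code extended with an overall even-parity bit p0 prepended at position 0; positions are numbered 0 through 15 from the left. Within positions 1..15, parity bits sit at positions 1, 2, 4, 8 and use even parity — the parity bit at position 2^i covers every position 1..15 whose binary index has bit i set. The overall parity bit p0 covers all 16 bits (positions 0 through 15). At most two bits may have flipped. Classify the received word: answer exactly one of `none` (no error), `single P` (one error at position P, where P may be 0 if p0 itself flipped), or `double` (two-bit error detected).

none

s1: b1⊕b3⊕b5⊕b7⊕b9⊕b11⊕b13⊕b15 = 1⊕0⊕0⊕1⊕1⊕1⊕0⊕0 = 0
s2: b2⊕b3⊕b6⊕b7⊕b10⊕b11⊕b14⊕b15 = 0⊕0⊕0⊕1⊕0⊕1⊕0⊕0 = 0
s4: b4⊕b5⊕b6⊕b7⊕b12⊕b13⊕b14⊕b15 = 1⊕0⊕0⊕1⊕0⊕0⊕0⊕0 = 0
s8: b8⊕b9⊕b10⊕b11⊕b12⊕b13⊕b14⊕b15 = 0⊕1⊕0⊕1⊕0⊕0⊕0⊕0 = 0
Syndrome (s8...s1) = 0000 → position 0 (no error).
Overall parity (XOR of all 16 bits, including p0): 1⊕1⊕0⊕0⊕1⊕0⊕0⊕1⊕0⊕1⊕0⊕1⊕0⊕0⊕0⊕0 = 0
Overall=0, syndrome position=0 → no error.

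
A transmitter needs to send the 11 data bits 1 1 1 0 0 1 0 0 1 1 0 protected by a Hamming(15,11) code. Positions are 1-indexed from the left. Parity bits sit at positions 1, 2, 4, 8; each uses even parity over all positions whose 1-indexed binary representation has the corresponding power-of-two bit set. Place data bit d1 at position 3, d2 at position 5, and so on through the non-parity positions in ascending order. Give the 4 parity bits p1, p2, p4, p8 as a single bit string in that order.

Place data bits at non-power-of-two positions: b3=1, b5=1, b6=1, b7=0, b9=0, b10=1, b11=0, b12=0, b13=1, b14=1, b15=0.
p1 = XOR of data positions {3,5,7,9,11,13,15} = 1⊕1⊕0⊕0⊕0⊕1⊕0 = 1
p2 = XOR of data positions {3,6,7,10,11,14,15} = 1⊕1⊕0⊕1⊕0⊕1⊕0 = 0
p4 = XOR of data positions {5,6,7,12,13,14,15} = 1⊕1⊕0⊕0⊕1⊕1⊕0 = 0
p8 = XOR of data positions {9,10,11,12,13,14,15} = 0⊕1⊕0⊕0⊕1⊕1⊕0 = 1
Parity bits p1,p2,p4,p8 = 1001

1001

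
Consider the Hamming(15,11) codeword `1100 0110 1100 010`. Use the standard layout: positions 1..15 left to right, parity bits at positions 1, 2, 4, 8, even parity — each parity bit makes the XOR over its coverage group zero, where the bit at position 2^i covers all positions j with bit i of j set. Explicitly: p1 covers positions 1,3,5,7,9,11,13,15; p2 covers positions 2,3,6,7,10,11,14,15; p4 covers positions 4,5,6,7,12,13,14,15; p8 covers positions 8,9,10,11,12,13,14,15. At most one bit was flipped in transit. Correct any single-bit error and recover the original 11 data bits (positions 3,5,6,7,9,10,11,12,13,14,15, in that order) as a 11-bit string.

s1: b1⊕b3⊕b5⊕b7⊕b9⊕b11⊕b13⊕b15 = 1⊕0⊕0⊕1⊕1⊕0⊕0⊕0 = 1
s2: b2⊕b3⊕b6⊕b7⊕b10⊕b11⊕b14⊕b15 = 1⊕0⊕1⊕1⊕1⊕0⊕1⊕0 = 1
s4: b4⊕b5⊕b6⊕b7⊕b12⊕b13⊕b14⊕b15 = 0⊕0⊕1⊕1⊕0⊕0⊕1⊕0 = 1
s8: b8⊕b9⊕b10⊕b11⊕b12⊕b13⊕b14⊕b15 = 0⊕1⊕1⊕0⊕0⊕0⊕1⊕0 = 1
Syndrome (s8...s1) = 1111 → position 15.
Flip bit 15: corrected codeword = 110001101100011
Data bits at positions 3,5,6,7,9,10,11,12,13,14,15: 00111100011

00111100011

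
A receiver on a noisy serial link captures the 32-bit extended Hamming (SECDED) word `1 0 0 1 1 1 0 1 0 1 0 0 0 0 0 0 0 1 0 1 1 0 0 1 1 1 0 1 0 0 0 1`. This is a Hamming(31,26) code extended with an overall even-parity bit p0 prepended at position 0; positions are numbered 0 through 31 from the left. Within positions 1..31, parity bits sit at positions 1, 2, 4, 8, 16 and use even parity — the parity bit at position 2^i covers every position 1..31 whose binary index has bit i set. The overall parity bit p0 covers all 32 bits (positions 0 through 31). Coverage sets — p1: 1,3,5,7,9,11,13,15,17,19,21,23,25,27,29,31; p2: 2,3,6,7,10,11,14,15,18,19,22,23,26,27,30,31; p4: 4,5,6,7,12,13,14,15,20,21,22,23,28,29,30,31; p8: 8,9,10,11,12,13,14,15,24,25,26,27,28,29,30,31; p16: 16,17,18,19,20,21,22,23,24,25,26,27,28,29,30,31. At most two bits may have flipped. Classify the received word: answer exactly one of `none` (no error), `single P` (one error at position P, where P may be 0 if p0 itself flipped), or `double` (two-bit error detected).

s1: b1⊕b3⊕b5⊕b7⊕b9⊕b11⊕b13⊕b15⊕b17⊕b19⊕b21⊕b23⊕b25⊕b27⊕b29⊕b31 = 0⊕1⊕1⊕1⊕1⊕0⊕0⊕0⊕1⊕1⊕0⊕1⊕1⊕1⊕0⊕1 = 0
s2: b2⊕b3⊕b6⊕b7⊕b10⊕b11⊕b14⊕b15⊕b18⊕b19⊕b22⊕b23⊕b26⊕b27⊕b30⊕b31 = 0⊕1⊕0⊕1⊕0⊕0⊕0⊕0⊕0⊕1⊕0⊕1⊕0⊕1⊕0⊕1 = 0
s4: b4⊕b5⊕b6⊕b7⊕b12⊕b13⊕b14⊕b15⊕b20⊕b21⊕b22⊕b23⊕b28⊕b29⊕b30⊕b31 = 1⊕1⊕0⊕1⊕0⊕0⊕0⊕0⊕1⊕0⊕0⊕1⊕0⊕0⊕0⊕1 = 0
s8: b8⊕b9⊕b10⊕b11⊕b12⊕b13⊕b14⊕b15⊕b24⊕b25⊕b26⊕b27⊕b28⊕b29⊕b30⊕b31 = 0⊕1⊕0⊕0⊕0⊕0⊕0⊕0⊕1⊕1⊕0⊕1⊕0⊕0⊕0⊕1 = 1
s16: b16⊕b17⊕b18⊕b19⊕b20⊕b21⊕b22⊕b23⊕b24⊕b25⊕b26⊕b27⊕b28⊕b29⊕b30⊕b31 = 0⊕1⊕0⊕1⊕1⊕0⊕0⊕1⊕1⊕1⊕0⊕1⊕0⊕0⊕0⊕1 = 0
Syndrome (s16...s1) = 01000 → position 8.
Overall parity (XOR of all 32 bits, including p0): 1⊕0⊕0⊕1⊕1⊕1⊕0⊕1⊕0⊕1⊕0⊕0⊕0⊕0⊕0⊕0⊕0⊕1⊕0⊕1⊕1⊕0⊕0⊕1⊕1⊕1⊕0⊕1⊕0⊕0⊕0⊕1 = 0
Overall=0, syndrome position=8 → double-bit error detected (uncorrectable).

double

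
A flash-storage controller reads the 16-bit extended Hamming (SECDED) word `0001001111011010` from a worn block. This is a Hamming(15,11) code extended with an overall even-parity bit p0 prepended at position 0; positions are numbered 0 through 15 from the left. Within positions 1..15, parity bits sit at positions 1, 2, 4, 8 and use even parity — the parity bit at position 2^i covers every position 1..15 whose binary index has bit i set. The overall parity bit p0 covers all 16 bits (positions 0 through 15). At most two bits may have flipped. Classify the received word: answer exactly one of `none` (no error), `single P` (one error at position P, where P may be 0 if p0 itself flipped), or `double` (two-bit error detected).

double

s1: b1⊕b3⊕b5⊕b7⊕b9⊕b11⊕b13⊕b15 = 0⊕1⊕0⊕1⊕1⊕1⊕0⊕0 = 0
s2: b2⊕b3⊕b6⊕b7⊕b10⊕b11⊕b14⊕b15 = 0⊕1⊕1⊕1⊕0⊕1⊕1⊕0 = 1
s4: b4⊕b5⊕b6⊕b7⊕b12⊕b13⊕b14⊕b15 = 0⊕0⊕1⊕1⊕1⊕0⊕1⊕0 = 0
s8: b8⊕b9⊕b10⊕b11⊕b12⊕b13⊕b14⊕b15 = 1⊕1⊕0⊕1⊕1⊕0⊕1⊕0 = 1
Syndrome (s8...s1) = 1010 → position 10.
Overall parity (XOR of all 16 bits, including p0): 0⊕0⊕0⊕1⊕0⊕0⊕1⊕1⊕1⊕1⊕0⊕1⊕1⊕0⊕1⊕0 = 0
Overall=0, syndrome position=10 → double-bit error detected (uncorrectable).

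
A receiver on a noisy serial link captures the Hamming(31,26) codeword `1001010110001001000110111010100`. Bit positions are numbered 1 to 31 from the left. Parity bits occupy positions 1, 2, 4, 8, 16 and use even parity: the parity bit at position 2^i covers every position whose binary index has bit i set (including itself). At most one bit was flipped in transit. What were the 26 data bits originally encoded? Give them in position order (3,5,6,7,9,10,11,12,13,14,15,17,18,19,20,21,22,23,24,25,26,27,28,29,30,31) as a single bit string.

00101000110000110111010100

s1: b1⊕b3⊕b5⊕b7⊕b9⊕b11⊕b13⊕b15⊕b17⊕b19⊕b21⊕b23⊕b25⊕b27⊕b29⊕b31 = 1⊕0⊕0⊕0⊕1⊕0⊕1⊕0⊕0⊕0⊕1⊕1⊕1⊕1⊕1⊕0 = 0
s2: b2⊕b3⊕b6⊕b7⊕b10⊕b11⊕b14⊕b15⊕b18⊕b19⊕b22⊕b23⊕b26⊕b27⊕b30⊕b31 = 0⊕0⊕1⊕0⊕0⊕0⊕0⊕0⊕0⊕0⊕0⊕1⊕0⊕1⊕0⊕0 = 1
s4: b4⊕b5⊕b6⊕b7⊕b12⊕b13⊕b14⊕b15⊕b20⊕b21⊕b22⊕b23⊕b28⊕b29⊕b30⊕b31 = 1⊕0⊕1⊕0⊕0⊕1⊕0⊕0⊕1⊕1⊕0⊕1⊕0⊕1⊕0⊕0 = 1
s8: b8⊕b9⊕b10⊕b11⊕b12⊕b13⊕b14⊕b15⊕b24⊕b25⊕b26⊕b27⊕b28⊕b29⊕b30⊕b31 = 1⊕1⊕0⊕0⊕0⊕1⊕0⊕0⊕1⊕1⊕0⊕1⊕0⊕1⊕0⊕0 = 1
s16: b16⊕b17⊕b18⊕b19⊕b20⊕b21⊕b22⊕b23⊕b24⊕b25⊕b26⊕b27⊕b28⊕b29⊕b30⊕b31 = 1⊕0⊕0⊕0⊕1⊕1⊕0⊕1⊕1⊕1⊕0⊕1⊕0⊕1⊕0⊕0 = 0
Syndrome (s16...s1) = 01110 → position 14.
Flip bit 14: corrected codeword = 1001010110001101000110111010100
Data bits at positions 3,5,6,7,9,10,11,12,13,14,15,17,18,19,20,21,22,23,24,25,26,27,28,29,30,31: 00101000110000110111010100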